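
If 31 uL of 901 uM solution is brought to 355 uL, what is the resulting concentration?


C2 = C1 * V1 / V2
C2 = 901 * 31 / 355
C2 = 78.6789 uM

78.6789 uM


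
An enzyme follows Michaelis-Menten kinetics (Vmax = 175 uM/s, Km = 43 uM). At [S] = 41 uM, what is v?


v = Vmax * [S] / (Km + [S])
v = 175 * 41 / (43 + 41)
v = 85.4167 uM/s

85.4167 uM/s


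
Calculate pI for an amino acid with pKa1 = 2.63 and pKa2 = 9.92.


pI = (pKa1 + pKa2) / 2
pI = (2.63 + 9.92) / 2
pI = 6.275

6.275


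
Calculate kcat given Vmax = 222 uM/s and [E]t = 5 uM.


kcat = Vmax / [E]t
kcat = 222 / 5
kcat = 44.4 s^-1

44.4 s^-1


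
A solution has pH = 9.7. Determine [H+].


[H+] = 10^(-pH)
[H+] = 10^(-9.7)
[H+] = 1.995e-10 M

1.995e-10 M


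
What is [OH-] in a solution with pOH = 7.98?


[OH-] = 10^(-pOH)
[OH-] = 10^(-7.98)
[OH-] = 1.047e-08 M

1.047e-08 M


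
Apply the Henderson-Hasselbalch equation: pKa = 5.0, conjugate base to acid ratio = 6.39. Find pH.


pH = pKa + log10([A-]/[HA])
pH = 5.0 + log10(6.39)
pH = 5.8055

5.8055


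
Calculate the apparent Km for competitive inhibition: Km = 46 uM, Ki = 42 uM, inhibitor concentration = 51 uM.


Km_app = Km * (1 + [I]/Ki)
Km_app = 46 * (1 + 51/42)
Km_app = 101.8571 uM

101.8571 uM


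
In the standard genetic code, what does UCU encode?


Standard genetic code lookup.
Codon UCU -> Ser

Ser


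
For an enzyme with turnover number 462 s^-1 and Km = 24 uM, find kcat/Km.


Catalytic efficiency = kcat / Km
= 462 / 24
= 19.25 uM^-1*s^-1

19.25 uM^-1*s^-1


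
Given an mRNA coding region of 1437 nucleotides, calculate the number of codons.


codons = nucleotides / 3
codons = 1437 / 3 = 479

479


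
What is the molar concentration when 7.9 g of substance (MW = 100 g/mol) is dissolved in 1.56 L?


C = (mass / MW) / volume
C = (7.9 / 100) / 1.56
C = 0.0506 M

0.0506 M


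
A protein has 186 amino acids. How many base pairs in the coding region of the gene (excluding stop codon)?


Each amino acid = 1 codon = 3 bp
bp = 186 * 3 = 558 bp

558 bp


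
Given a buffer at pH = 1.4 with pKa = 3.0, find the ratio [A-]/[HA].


[A-]/[HA] = 10^(pH - pKa)
= 10^(1.4 - 3.0)
= 0.0251

0.0251


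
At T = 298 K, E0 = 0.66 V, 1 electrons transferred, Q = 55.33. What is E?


E = E0 - (RT/nF) * ln(Q)
E = 0.66 - (8.314 * 298 / (1 * 96485)) * ln(55.33)
E = 0.5569 V

0.5569 V


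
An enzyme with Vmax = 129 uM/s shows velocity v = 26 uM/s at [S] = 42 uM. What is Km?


Km = [S] * (Vmax - v) / v
Km = 42 * (129 - 26) / 26
Km = 166.3846 uM

166.3846 uM


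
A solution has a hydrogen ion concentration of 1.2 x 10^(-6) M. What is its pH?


pH = -log10([H+])
pH = -log10(1.2 x 10^(-6))
pH = 5.9208

5.9208


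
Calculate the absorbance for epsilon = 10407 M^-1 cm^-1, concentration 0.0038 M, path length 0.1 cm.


A = epsilon * c * l
A = 10407 * 0.0038 * 0.1
A = 3.9547

3.9547


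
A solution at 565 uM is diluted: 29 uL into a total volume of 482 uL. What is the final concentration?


C2 = C1 * V1 / V2
C2 = 565 * 29 / 482
C2 = 33.9938 uM

33.9938 uM


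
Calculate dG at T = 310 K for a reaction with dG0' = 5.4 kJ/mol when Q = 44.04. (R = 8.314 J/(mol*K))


dG = dG0' + RT * ln(Q) / 1000
dG = 5.4 + 8.314 * 310 * ln(44.04) / 1000
dG = 15.1555 kJ/mol

15.1555 kJ/mol


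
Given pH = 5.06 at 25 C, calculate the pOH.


pOH = 14 - pH
pOH = 14 - 5.06
pOH = 8.94

8.94


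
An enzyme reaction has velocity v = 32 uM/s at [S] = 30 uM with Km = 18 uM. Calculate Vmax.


Vmax = v * (Km + [S]) / [S]
Vmax = 32 * (18 + 30) / 30
Vmax = 51.2 uM/s

51.2 uM/s


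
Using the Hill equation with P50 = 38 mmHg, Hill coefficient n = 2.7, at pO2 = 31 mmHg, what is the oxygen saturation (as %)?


Y = pO2^n / (P50^n + pO2^n)
Y = 31^2.7 / (38^2.7 + 31^2.7)
Y = 36.59%

36.59%


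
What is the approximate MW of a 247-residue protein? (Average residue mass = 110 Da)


MW = n_residues * 110 Da
MW = 247 * 110
MW = 27170 Da

27170 Da


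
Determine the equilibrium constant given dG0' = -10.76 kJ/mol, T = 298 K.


Keq = exp(-dG0 * 1000 / (R * T))
Keq = exp(-(-10.76) * 1000 / (8.314 * 298))
Keq = 76.9351

76.9351


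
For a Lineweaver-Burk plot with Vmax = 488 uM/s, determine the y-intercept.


y-intercept = 1/Vmax
= 1/488
= 0.002 s/uM

0.002 s/uM


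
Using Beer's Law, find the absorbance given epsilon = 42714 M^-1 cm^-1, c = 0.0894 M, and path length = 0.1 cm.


A = epsilon * c * l
A = 42714 * 0.0894 * 0.1
A = 381.8632

381.8632


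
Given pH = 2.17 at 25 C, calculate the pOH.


pOH = 14 - pH
pOH = 14 - 2.17
pOH = 11.83

11.83


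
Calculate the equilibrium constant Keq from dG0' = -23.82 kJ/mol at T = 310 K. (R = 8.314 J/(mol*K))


Keq = exp(-dG0 * 1000 / (R * T))
Keq = exp(-(-23.82) * 1000 / (8.314 * 310))
Keq = 10322.5572

10322.5572


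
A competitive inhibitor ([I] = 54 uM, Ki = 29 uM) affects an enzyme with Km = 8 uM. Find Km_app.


Km_app = Km * (1 + [I]/Ki)
Km_app = 8 * (1 + 54/29)
Km_app = 22.8966 uM

22.8966 uM


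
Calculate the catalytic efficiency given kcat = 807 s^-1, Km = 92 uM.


Catalytic efficiency = kcat / Km
= 807 / 92
= 8.7717 uM^-1*s^-1

8.7717 uM^-1*s^-1


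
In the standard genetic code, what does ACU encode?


Standard genetic code lookup.
Codon ACU -> Thr

Thr


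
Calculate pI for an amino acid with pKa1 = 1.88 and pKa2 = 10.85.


pI = (pKa1 + pKa2) / 2
pI = (1.88 + 10.85) / 2
pI = 6.365

6.365


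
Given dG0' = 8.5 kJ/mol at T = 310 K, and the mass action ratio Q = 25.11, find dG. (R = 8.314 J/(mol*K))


dG = dG0' + RT * ln(Q) / 1000
dG = 8.5 + 8.314 * 310 * ln(25.11) / 1000
dG = 16.8075 kJ/mol

16.8075 kJ/mol


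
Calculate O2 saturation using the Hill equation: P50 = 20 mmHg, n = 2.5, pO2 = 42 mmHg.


Y = pO2^n / (P50^n + pO2^n)
Y = 42^2.5 / (20^2.5 + 42^2.5)
Y = 86.47%

86.47%


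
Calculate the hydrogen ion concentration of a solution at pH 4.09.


[H+] = 10^(-pH)
[H+] = 10^(-4.09)
[H+] = 8.128e-05 M

8.128e-05 M


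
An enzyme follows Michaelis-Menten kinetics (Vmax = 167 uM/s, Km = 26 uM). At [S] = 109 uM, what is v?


v = Vmax * [S] / (Km + [S])
v = 167 * 109 / (26 + 109)
v = 134.837 uM/s

134.837 uM/s


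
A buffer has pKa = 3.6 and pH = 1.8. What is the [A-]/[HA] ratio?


[A-]/[HA] = 10^(pH - pKa)
= 10^(1.8 - 3.6)
= 0.0158

0.0158


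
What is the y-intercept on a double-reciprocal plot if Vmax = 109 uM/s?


y-intercept = 1/Vmax
= 1/109
= 0.0092 s/uM

0.0092 s/uM


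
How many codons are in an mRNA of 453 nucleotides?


codons = nucleotides / 3
codons = 453 / 3 = 151

151


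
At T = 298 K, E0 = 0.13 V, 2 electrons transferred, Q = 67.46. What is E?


E = E0 - (RT/nF) * ln(Q)
E = 0.13 - (8.314 * 298 / (2 * 96485)) * ln(67.46)
E = 0.0759 V

0.0759 V


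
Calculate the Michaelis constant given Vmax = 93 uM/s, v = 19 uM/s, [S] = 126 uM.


Km = [S] * (Vmax - v) / v
Km = 126 * (93 - 19) / 19
Km = 490.7368 uM

490.7368 uM


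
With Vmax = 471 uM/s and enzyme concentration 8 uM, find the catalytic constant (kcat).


kcat = Vmax / [E]t
kcat = 471 / 8
kcat = 58.875 s^-1

58.875 s^-1


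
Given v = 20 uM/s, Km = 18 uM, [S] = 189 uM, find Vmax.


Vmax = v * (Km + [S]) / [S]
Vmax = 20 * (18 + 189) / 189
Vmax = 21.9048 uM/s

21.9048 uM/s


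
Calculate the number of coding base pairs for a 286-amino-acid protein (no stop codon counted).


Each amino acid = 1 codon = 3 bp
bp = 286 * 3 = 858 bp

858 bp


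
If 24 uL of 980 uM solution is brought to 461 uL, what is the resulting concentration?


C2 = C1 * V1 / V2
C2 = 980 * 24 / 461
C2 = 51.0195 uM

51.0195 uM


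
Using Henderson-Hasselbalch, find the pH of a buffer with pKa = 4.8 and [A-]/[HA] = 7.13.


pH = pKa + log10([A-]/[HA])
pH = 4.8 + log10(7.13)
pH = 5.6531

5.6531


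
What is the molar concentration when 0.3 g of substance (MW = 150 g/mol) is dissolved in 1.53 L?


C = (mass / MW) / volume
C = (0.3 / 150) / 1.53
C = 0.0013 M

0.0013 M


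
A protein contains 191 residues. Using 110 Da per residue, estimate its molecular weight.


MW = n_residues * 110 Da
MW = 191 * 110
MW = 21010 Da

21010 Da


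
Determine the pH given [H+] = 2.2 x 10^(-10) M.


pH = -log10([H+])
pH = -log10(2.2 x 10^(-10))
pH = 9.6576

9.6576


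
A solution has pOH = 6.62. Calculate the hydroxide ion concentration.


[OH-] = 10^(-pOH)
[OH-] = 10^(-6.62)
[OH-] = 2.399e-07 M

2.399e-07 M


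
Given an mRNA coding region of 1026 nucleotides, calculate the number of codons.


codons = nucleotides / 3
codons = 1026 / 3 = 342

342


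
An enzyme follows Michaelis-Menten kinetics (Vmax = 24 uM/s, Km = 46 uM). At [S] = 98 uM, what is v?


v = Vmax * [S] / (Km + [S])
v = 24 * 98 / (46 + 98)
v = 16.3333 uM/s

16.3333 uM/s


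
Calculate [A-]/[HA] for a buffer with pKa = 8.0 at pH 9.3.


[A-]/[HA] = 10^(pH - pKa)
= 10^(9.3 - 8.0)
= 19.9526

19.9526


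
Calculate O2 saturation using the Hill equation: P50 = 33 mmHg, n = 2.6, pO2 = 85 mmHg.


Y = pO2^n / (P50^n + pO2^n)
Y = 85^2.6 / (33^2.6 + 85^2.6)
Y = 92.13%

92.13%


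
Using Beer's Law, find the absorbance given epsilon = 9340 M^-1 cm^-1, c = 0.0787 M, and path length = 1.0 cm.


A = epsilon * c * l
A = 9340 * 0.0787 * 1.0
A = 735.058

735.058


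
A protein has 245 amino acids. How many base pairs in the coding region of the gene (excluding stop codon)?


Each amino acid = 1 codon = 3 bp
bp = 245 * 3 = 735 bp

735 bp


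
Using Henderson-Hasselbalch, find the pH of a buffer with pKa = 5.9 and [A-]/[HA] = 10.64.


pH = pKa + log10([A-]/[HA])
pH = 5.9 + log10(10.64)
pH = 6.9269

6.9269


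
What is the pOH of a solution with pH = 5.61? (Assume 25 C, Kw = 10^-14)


pOH = 14 - pH
pOH = 14 - 5.61
pOH = 8.39

8.39


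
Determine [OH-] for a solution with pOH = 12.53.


[OH-] = 10^(-pOH)
[OH-] = 10^(-12.53)
[OH-] = 2.951e-13 M

2.951e-13 M


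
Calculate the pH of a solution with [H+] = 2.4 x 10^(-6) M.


pH = -log10([H+])
pH = -log10(2.4 x 10^(-6))
pH = 5.6198

5.6198


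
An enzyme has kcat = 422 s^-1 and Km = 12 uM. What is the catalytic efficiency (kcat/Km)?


Catalytic efficiency = kcat / Km
= 422 / 12
= 35.1667 uM^-1*s^-1

35.1667 uM^-1*s^-1


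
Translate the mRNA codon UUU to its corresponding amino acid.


Standard genetic code lookup.
Codon UUU -> Phe

Phe


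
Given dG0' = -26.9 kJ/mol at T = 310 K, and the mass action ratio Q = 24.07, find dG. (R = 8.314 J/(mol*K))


dG = dG0' + RT * ln(Q) / 1000
dG = -26.9 + 8.314 * 310 * ln(24.07) / 1000
dG = -18.7016 kJ/mol

-18.7016 kJ/mol


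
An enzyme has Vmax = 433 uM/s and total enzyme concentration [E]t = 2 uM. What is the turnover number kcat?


kcat = Vmax / [E]t
kcat = 433 / 2
kcat = 216.5 s^-1

216.5 s^-1


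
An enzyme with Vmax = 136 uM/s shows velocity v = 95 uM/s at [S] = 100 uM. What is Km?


Km = [S] * (Vmax - v) / v
Km = 100 * (136 - 95) / 95
Km = 43.1579 uM

43.1579 uM


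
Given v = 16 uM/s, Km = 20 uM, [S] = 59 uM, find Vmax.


Vmax = v * (Km + [S]) / [S]
Vmax = 16 * (20 + 59) / 59
Vmax = 21.4237 uM/s

21.4237 uM/s


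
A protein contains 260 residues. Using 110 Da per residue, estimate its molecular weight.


MW = n_residues * 110 Da
MW = 260 * 110
MW = 28600 Da

28600 Da


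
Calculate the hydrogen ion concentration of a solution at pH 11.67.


[H+] = 10^(-pH)
[H+] = 10^(-11.67)
[H+] = 2.138e-12 M

2.138e-12 M


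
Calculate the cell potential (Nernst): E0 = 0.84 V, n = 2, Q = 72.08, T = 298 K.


E = E0 - (RT/nF) * ln(Q)
E = 0.84 - (8.314 * 298 / (2 * 96485)) * ln(72.08)
E = 0.7851 V

0.7851 V


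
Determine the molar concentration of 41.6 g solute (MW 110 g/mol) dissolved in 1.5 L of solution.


C = (mass / MW) / volume
C = (41.6 / 110) / 1.5
C = 0.2521 M

0.2521 M


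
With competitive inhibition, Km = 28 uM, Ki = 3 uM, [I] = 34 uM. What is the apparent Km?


Km_app = Km * (1 + [I]/Ki)
Km_app = 28 * (1 + 34/3)
Km_app = 345.3333 uM

345.3333 uM


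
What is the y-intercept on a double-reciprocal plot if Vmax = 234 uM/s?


y-intercept = 1/Vmax
= 1/234
= 0.0043 s/uM

0.0043 s/uM


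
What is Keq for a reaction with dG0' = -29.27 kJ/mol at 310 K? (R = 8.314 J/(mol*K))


Keq = exp(-dG0 * 1000 / (R * T))
Keq = exp(-(-29.27) * 1000 / (8.314 * 310))
Keq = 85534.07

85534.07


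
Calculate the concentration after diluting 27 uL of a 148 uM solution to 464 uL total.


C2 = C1 * V1 / V2
C2 = 148 * 27 / 464
C2 = 8.6121 uM

8.6121 uM


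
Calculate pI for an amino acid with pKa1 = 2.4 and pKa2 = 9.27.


pI = (pKa1 + pKa2) / 2
pI = (2.4 + 9.27) / 2
pI = 5.835

5.835


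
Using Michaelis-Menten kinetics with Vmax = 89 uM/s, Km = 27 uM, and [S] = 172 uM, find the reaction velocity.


v = Vmax * [S] / (Km + [S])
v = 89 * 172 / (27 + 172)
v = 76.9246 uM/s

76.9246 uM/s


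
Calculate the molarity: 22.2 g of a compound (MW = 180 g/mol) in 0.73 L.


C = (mass / MW) / volume
C = (22.2 / 180) / 0.73
C = 0.1689 M

0.1689 M


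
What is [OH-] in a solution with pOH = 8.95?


[OH-] = 10^(-pOH)
[OH-] = 10^(-8.95)
[OH-] = 1.122e-09 M

1.122e-09 M


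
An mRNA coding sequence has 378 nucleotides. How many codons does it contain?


codons = nucleotides / 3
codons = 378 / 3 = 126

126


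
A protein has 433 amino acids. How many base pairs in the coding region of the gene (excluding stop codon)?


Each amino acid = 1 codon = 3 bp
bp = 433 * 3 = 1299 bp

1299 bp


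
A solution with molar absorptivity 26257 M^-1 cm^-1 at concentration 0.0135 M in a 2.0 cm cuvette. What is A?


A = epsilon * c * l
A = 26257 * 0.0135 * 2.0
A = 708.939

708.939


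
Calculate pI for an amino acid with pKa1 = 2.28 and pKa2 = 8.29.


pI = (pKa1 + pKa2) / 2
pI = (2.28 + 8.29) / 2
pI = 5.285

5.285


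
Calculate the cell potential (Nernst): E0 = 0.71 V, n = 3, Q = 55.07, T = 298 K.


E = E0 - (RT/nF) * ln(Q)
E = 0.71 - (8.314 * 298 / (3 * 96485)) * ln(55.07)
E = 0.6757 V

0.6757 V


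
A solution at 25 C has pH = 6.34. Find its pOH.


pOH = 14 - pH
pOH = 14 - 6.34
pOH = 7.66

7.66


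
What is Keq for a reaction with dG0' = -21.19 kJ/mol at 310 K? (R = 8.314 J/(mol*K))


Keq = exp(-dG0 * 1000 / (R * T))
Keq = exp(-(-21.19) * 1000 / (8.314 * 310))
Keq = 3720.6545

3720.6545


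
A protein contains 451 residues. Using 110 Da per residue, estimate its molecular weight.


MW = n_residues * 110 Da
MW = 451 * 110
MW = 49610 Da

49610 Da


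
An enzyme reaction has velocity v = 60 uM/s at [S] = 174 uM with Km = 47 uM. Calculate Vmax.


Vmax = v * (Km + [S]) / [S]
Vmax = 60 * (47 + 174) / 174
Vmax = 76.2069 uM/s

76.2069 uM/s


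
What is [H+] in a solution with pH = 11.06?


[H+] = 10^(-pH)
[H+] = 10^(-11.06)
[H+] = 8.710e-12 M

8.710e-12 M


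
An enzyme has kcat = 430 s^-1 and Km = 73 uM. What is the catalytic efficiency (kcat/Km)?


Catalytic efficiency = kcat / Km
= 430 / 73
= 5.8904 uM^-1*s^-1

5.8904 uM^-1*s^-1


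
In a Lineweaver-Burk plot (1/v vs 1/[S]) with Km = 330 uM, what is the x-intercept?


x-intercept = -1/Km
= -1/330
= -0.003 1/uM

-0.003 1/uM


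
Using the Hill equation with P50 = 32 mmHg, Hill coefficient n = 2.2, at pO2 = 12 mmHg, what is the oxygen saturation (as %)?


Y = pO2^n / (P50^n + pO2^n)
Y = 12^2.2 / (32^2.2 + 12^2.2)
Y = 10.36%

10.36%


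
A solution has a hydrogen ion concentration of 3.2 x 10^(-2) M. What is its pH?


pH = -log10([H+])
pH = -log10(3.2 x 10^(-2))
pH = 1.4949

1.4949


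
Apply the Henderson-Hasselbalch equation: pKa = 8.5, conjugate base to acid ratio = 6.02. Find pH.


pH = pKa + log10([A-]/[HA])
pH = 8.5 + log10(6.02)
pH = 9.2796

9.2796


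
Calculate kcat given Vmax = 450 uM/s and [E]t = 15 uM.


kcat = Vmax / [E]t
kcat = 450 / 15
kcat = 30.0 s^-1

30.0 s^-1


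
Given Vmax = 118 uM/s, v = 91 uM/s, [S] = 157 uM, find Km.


Km = [S] * (Vmax - v) / v
Km = 157 * (118 - 91) / 91
Km = 46.5824 uM

46.5824 uM


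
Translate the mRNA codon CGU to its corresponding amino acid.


Standard genetic code lookup.
Codon CGU -> Arg

Arg


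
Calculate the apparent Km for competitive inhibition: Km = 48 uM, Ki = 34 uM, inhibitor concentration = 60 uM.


Km_app = Km * (1 + [I]/Ki)
Km_app = 48 * (1 + 60/34)
Km_app = 132.7059 uM

132.7059 uM


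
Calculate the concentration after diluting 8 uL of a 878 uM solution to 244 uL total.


C2 = C1 * V1 / V2
C2 = 878 * 8 / 244
C2 = 28.7869 uM

28.7869 uM


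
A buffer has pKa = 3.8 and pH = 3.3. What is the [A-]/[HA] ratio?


[A-]/[HA] = 10^(pH - pKa)
= 10^(3.3 - 3.8)
= 0.3162

0.3162


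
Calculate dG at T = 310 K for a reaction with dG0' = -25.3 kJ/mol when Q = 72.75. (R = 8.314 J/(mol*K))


dG = dG0' + RT * ln(Q) / 1000
dG = -25.3 + 8.314 * 310 * ln(72.75) / 1000
dG = -14.2509 kJ/mol

-14.2509 kJ/mol


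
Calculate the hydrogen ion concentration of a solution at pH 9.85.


[H+] = 10^(-pH)
[H+] = 10^(-9.85)
[H+] = 1.413e-10 M

1.413e-10 M


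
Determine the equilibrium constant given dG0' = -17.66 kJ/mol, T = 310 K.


Keq = exp(-dG0 * 1000 / (R * T))
Keq = exp(-(-17.66) * 1000 / (8.314 * 310))
Keq = 945.7949

945.7949


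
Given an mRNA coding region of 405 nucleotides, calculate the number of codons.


codons = nucleotides / 3
codons = 405 / 3 = 135

135


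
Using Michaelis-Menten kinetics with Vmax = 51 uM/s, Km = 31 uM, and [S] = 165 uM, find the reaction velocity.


v = Vmax * [S] / (Km + [S])
v = 51 * 165 / (31 + 165)
v = 42.9337 uM/s

42.9337 uM/s


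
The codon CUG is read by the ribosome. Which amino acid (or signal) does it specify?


Standard genetic code lookup.
Codon CUG -> Leu

Leu


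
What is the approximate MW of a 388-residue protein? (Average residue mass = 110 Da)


MW = n_residues * 110 Da
MW = 388 * 110
MW = 42680 Da

42680 Da


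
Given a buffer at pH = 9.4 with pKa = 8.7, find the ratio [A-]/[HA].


[A-]/[HA] = 10^(pH - pKa)
= 10^(9.4 - 8.7)
= 5.0119

5.0119


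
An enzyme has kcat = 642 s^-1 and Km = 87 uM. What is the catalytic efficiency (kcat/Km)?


Catalytic efficiency = kcat / Km
= 642 / 87
= 7.3793 uM^-1*s^-1

7.3793 uM^-1*s^-1


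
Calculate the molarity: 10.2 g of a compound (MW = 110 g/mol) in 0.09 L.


C = (mass / MW) / volume
C = (10.2 / 110) / 0.09
C = 1.0303 M

1.0303 M


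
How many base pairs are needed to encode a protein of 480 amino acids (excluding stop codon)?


Each amino acid = 1 codon = 3 bp
bp = 480 * 3 = 1440 bp

1440 bp


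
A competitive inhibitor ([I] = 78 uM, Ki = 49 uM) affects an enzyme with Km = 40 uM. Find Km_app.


Km_app = Km * (1 + [I]/Ki)
Km_app = 40 * (1 + 78/49)
Km_app = 103.6735 uM

103.6735 uM


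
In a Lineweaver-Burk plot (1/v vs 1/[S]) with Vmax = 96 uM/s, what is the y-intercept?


y-intercept = 1/Vmax
= 1/96
= 0.0104 s/uM

0.0104 s/uM


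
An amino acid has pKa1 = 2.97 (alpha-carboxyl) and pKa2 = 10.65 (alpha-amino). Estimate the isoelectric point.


pI = (pKa1 + pKa2) / 2
pI = (2.97 + 10.65) / 2
pI = 6.81

6.81


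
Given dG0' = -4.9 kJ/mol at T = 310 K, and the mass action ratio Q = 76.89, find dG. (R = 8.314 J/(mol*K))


dG = dG0' + RT * ln(Q) / 1000
dG = -4.9 + 8.314 * 310 * ln(76.89) / 1000
dG = 6.2918 kJ/mol

6.2918 kJ/mol


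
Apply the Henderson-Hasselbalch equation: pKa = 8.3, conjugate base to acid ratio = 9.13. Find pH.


pH = pKa + log10([A-]/[HA])
pH = 8.3 + log10(9.13)
pH = 9.2605

9.2605


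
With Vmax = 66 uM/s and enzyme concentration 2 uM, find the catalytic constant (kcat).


kcat = Vmax / [E]t
kcat = 66 / 2
kcat = 33.0 s^-1

33.0 s^-1


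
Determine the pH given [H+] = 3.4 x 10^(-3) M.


pH = -log10([H+])
pH = -log10(3.4 x 10^(-3))
pH = 2.4685

2.4685


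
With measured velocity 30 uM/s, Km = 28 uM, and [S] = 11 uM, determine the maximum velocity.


Vmax = v * (Km + [S]) / [S]
Vmax = 30 * (28 + 11) / 11
Vmax = 106.3636 uM/s

106.3636 uM/s


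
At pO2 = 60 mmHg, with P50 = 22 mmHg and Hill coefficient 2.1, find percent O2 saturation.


Y = pO2^n / (P50^n + pO2^n)
Y = 60^2.1 / (22^2.1 + 60^2.1)
Y = 89.16%

89.16%


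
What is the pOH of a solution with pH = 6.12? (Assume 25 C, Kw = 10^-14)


pOH = 14 - pH
pOH = 14 - 6.12
pOH = 7.88

7.88


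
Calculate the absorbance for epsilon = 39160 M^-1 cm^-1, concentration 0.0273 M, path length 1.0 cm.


A = epsilon * c * l
A = 39160 * 0.0273 * 1.0
A = 1069.068

1069.068


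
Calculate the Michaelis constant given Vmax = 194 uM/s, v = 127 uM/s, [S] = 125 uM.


Km = [S] * (Vmax - v) / v
Km = 125 * (194 - 127) / 127
Km = 65.9449 uM

65.9449 uM


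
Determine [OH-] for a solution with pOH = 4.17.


[OH-] = 10^(-pOH)
[OH-] = 10^(-4.17)
[OH-] = 6.761e-05 M

6.761e-05 M


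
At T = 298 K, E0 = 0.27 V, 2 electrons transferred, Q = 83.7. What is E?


E = E0 - (RT/nF) * ln(Q)
E = 0.27 - (8.314 * 298 / (2 * 96485)) * ln(83.7)
E = 0.2132 V

0.2132 V


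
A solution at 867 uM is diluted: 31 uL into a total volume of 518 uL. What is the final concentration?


C2 = C1 * V1 / V2
C2 = 867 * 31 / 518
C2 = 51.8861 uM

51.8861 uM


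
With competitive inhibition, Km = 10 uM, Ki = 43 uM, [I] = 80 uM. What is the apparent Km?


Km_app = Km * (1 + [I]/Ki)
Km_app = 10 * (1 + 80/43)
Km_app = 28.6047 uM

28.6047 uM


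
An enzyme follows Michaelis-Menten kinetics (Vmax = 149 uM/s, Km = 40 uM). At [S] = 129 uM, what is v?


v = Vmax * [S] / (Km + [S])
v = 149 * 129 / (40 + 129)
v = 113.7337 uM/s

113.7337 uM/s


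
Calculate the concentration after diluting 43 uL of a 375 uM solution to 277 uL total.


C2 = C1 * V1 / V2
C2 = 375 * 43 / 277
C2 = 58.213 uM

58.213 uM


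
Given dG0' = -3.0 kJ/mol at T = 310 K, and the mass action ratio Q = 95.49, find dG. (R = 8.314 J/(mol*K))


dG = dG0' + RT * ln(Q) / 1000
dG = -3.0 + 8.314 * 310 * ln(95.49) / 1000
dG = 8.7501 kJ/mol

8.7501 kJ/mol


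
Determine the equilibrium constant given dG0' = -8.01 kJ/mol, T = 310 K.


Keq = exp(-dG0 * 1000 / (R * T))
Keq = exp(-(-8.01) * 1000 / (8.314 * 310))
Keq = 22.373

22.373


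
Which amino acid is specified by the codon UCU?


Standard genetic code lookup.
Codon UCU -> Ser

Ser


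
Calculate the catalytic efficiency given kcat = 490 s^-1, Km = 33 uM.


Catalytic efficiency = kcat / Km
= 490 / 33
= 14.8485 uM^-1*s^-1

14.8485 uM^-1*s^-1


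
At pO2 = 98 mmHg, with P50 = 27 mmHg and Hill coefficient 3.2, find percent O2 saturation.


Y = pO2^n / (P50^n + pO2^n)
Y = 98^3.2 / (27^3.2 + 98^3.2)
Y = 98.41%

98.41%


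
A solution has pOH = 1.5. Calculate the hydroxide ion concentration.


[OH-] = 10^(-pOH)
[OH-] = 10^(-1.5)
[OH-] = 0.0316 M

0.0316 M


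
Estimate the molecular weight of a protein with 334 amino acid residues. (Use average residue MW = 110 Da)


MW = n_residues * 110 Da
MW = 334 * 110
MW = 36740 Da

36740 Da


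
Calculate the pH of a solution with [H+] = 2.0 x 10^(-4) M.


pH = -log10([H+])
pH = -log10(2.0 x 10^(-4))
pH = 3.699

3.699


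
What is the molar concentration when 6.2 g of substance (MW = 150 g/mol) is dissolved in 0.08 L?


C = (mass / MW) / volume
C = (6.2 / 150) / 0.08
C = 0.5167 M

0.5167 M


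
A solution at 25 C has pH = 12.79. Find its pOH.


pOH = 14 - pH
pOH = 14 - 12.79
pOH = 1.21

1.21


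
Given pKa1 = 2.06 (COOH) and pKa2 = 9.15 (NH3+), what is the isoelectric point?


pI = (pKa1 + pKa2) / 2
pI = (2.06 + 9.15) / 2
pI = 5.605

5.605


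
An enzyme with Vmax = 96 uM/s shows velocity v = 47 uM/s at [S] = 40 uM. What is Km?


Km = [S] * (Vmax - v) / v
Km = 40 * (96 - 47) / 47
Km = 41.7021 uM

41.7021 uM


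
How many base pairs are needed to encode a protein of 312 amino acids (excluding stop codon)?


Each amino acid = 1 codon = 3 bp
bp = 312 * 3 = 936 bp

936 bp


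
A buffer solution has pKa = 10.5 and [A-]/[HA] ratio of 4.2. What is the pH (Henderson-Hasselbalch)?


pH = pKa + log10([A-]/[HA])
pH = 10.5 + log10(4.2)
pH = 11.1232

11.1232


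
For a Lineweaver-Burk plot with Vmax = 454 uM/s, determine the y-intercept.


y-intercept = 1/Vmax
= 1/454
= 0.0022 s/uM

0.0022 s/uM


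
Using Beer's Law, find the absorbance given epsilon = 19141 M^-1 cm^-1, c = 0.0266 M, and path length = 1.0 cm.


A = epsilon * c * l
A = 19141 * 0.0266 * 1.0
A = 509.1506

509.1506


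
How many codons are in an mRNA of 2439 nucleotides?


codons = nucleotides / 3
codons = 2439 / 3 = 813

813


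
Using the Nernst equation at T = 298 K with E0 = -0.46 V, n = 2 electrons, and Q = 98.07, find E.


E = E0 - (RT/nF) * ln(Q)
E = -0.46 - (8.314 * 298 / (2 * 96485)) * ln(98.07)
E = -0.5189 V

-0.5189 V


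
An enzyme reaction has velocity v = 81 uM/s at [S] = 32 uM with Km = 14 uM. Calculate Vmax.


Vmax = v * (Km + [S]) / [S]
Vmax = 81 * (14 + 32) / 32
Vmax = 116.4375 uM/s

116.4375 uM/s


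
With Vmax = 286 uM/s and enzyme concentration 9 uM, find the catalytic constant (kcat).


kcat = Vmax / [E]t
kcat = 286 / 9
kcat = 31.7778 s^-1

31.7778 s^-1


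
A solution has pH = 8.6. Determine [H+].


[H+] = 10^(-pH)
[H+] = 10^(-8.6)
[H+] = 2.512e-09 M

2.512e-09 M


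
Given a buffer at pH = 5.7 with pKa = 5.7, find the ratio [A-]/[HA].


[A-]/[HA] = 10^(pH - pKa)
= 10^(5.7 - 5.7)
= 1.0

1.0


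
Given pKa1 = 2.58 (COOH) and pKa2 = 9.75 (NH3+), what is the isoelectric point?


pI = (pKa1 + pKa2) / 2
pI = (2.58 + 9.75) / 2
pI = 6.165

6.165


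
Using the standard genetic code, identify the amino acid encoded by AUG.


Standard genetic code lookup.
Codon AUG -> Met (start)

Met (start)


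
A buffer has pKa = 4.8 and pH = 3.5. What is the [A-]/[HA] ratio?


[A-]/[HA] = 10^(pH - pKa)
= 10^(3.5 - 4.8)
= 0.0501

0.0501


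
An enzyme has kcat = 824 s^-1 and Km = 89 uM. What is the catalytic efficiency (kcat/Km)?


Catalytic efficiency = kcat / Km
= 824 / 89
= 9.2584 uM^-1*s^-1

9.2584 uM^-1*s^-1


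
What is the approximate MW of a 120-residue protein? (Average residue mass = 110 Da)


MW = n_residues * 110 Da
MW = 120 * 110
MW = 13200 Da

13200 Da


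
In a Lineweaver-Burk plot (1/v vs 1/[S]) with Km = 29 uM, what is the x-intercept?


x-intercept = -1/Km
= -1/29
= -0.0345 1/uM

-0.0345 1/uM


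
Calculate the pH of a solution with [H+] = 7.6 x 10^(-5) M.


pH = -log10([H+])
pH = -log10(7.6 x 10^(-5))
pH = 4.1192

4.1192


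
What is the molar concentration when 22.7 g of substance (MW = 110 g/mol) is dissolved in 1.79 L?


C = (mass / MW) / volume
C = (22.7 / 110) / 1.79
C = 0.1153 M

0.1153 M


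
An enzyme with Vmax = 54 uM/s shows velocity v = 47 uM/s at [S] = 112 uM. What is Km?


Km = [S] * (Vmax - v) / v
Km = 112 * (54 - 47) / 47
Km = 16.6809 uM

16.6809 uM


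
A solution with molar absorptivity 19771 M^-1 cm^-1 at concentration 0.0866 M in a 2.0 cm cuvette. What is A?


A = epsilon * c * l
A = 19771 * 0.0866 * 2.0
A = 3424.3372

3424.3372


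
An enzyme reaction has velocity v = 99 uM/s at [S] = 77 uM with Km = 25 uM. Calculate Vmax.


Vmax = v * (Km + [S]) / [S]
Vmax = 99 * (25 + 77) / 77
Vmax = 131.1429 uM/s

131.1429 uM/s


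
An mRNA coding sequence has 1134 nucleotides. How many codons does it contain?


codons = nucleotides / 3
codons = 1134 / 3 = 378

378


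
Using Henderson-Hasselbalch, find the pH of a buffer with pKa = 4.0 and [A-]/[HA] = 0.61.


pH = pKa + log10([A-]/[HA])
pH = 4.0 + log10(0.61)
pH = 3.7853

3.7853


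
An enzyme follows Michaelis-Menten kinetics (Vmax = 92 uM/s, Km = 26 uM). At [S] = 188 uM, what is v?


v = Vmax * [S] / (Km + [S])
v = 92 * 188 / (26 + 188)
v = 80.8224 uM/s

80.8224 uM/s


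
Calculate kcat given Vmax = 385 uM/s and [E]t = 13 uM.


kcat = Vmax / [E]t
kcat = 385 / 13
kcat = 29.6154 s^-1

29.6154 s^-1


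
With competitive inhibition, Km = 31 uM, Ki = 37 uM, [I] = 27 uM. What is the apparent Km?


Km_app = Km * (1 + [I]/Ki)
Km_app = 31 * (1 + 27/37)
Km_app = 53.6216 uM

53.6216 uM


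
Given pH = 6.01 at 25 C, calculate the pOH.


pOH = 14 - pH
pOH = 14 - 6.01
pOH = 7.99

7.99


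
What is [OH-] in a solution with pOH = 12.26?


[OH-] = 10^(-pOH)
[OH-] = 10^(-12.26)
[OH-] = 5.495e-13 M

5.495e-13 M


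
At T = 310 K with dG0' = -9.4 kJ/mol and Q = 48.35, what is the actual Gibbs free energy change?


dG = dG0' + RT * ln(Q) / 1000
dG = -9.4 + 8.314 * 310 * ln(48.35) / 1000
dG = 0.5961 kJ/mol

0.5961 kJ/mol


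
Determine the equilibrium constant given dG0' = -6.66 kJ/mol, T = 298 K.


Keq = exp(-dG0 * 1000 / (R * T))
Keq = exp(-(-6.66) * 1000 / (8.314 * 298))
Keq = 14.7039

14.7039


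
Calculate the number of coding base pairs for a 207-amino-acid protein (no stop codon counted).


Each amino acid = 1 codon = 3 bp
bp = 207 * 3 = 621 bp

621 bp


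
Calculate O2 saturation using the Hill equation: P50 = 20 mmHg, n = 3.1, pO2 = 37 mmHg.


Y = pO2^n / (P50^n + pO2^n)
Y = 37^3.1 / (20^3.1 + 37^3.1)
Y = 87.07%

87.07%


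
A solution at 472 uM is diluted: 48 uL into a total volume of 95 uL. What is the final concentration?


C2 = C1 * V1 / V2
C2 = 472 * 48 / 95
C2 = 238.4842 uM

238.4842 uM


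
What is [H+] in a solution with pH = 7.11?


[H+] = 10^(-pH)
[H+] = 10^(-7.11)
[H+] = 7.762e-08 M

7.762e-08 M


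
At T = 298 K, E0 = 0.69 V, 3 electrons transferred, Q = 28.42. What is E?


E = E0 - (RT/nF) * ln(Q)
E = 0.69 - (8.314 * 298 / (3 * 96485)) * ln(28.42)
E = 0.6614 V

0.6614 V


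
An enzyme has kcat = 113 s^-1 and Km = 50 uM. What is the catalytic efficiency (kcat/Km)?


Catalytic efficiency = kcat / Km
= 113 / 50
= 2.26 uM^-1*s^-1

2.26 uM^-1*s^-1


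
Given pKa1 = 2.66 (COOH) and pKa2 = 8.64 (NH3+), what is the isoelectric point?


pI = (pKa1 + pKa2) / 2
pI = (2.66 + 8.64) / 2
pI = 5.65

5.65


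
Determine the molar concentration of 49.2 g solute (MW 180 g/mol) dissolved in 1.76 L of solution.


C = (mass / MW) / volume
C = (49.2 / 180) / 1.76
C = 0.1553 M

0.1553 M


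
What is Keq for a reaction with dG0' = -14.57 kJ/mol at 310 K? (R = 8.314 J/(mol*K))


Keq = exp(-dG0 * 1000 / (R * T))
Keq = exp(-(-14.57) * 1000 / (8.314 * 310))
Keq = 285.1785

285.1785


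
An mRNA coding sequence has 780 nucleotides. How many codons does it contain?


codons = nucleotides / 3
codons = 780 / 3 = 260

260


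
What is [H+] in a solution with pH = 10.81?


[H+] = 10^(-pH)
[H+] = 10^(-10.81)
[H+] = 1.549e-11 M

1.549e-11 M


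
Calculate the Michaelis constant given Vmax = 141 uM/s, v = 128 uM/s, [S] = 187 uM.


Km = [S] * (Vmax - v) / v
Km = 187 * (141 - 128) / 128
Km = 18.9922 uM

18.9922 uM


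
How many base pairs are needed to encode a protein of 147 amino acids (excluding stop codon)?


Each amino acid = 1 codon = 3 bp
bp = 147 * 3 = 441 bp

441 bp


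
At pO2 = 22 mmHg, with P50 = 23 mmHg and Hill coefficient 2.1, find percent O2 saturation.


Y = pO2^n / (P50^n + pO2^n)
Y = 22^2.1 / (23^2.1 + 22^2.1)
Y = 47.67%

47.67%


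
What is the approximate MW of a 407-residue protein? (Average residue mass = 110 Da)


MW = n_residues * 110 Da
MW = 407 * 110
MW = 44770 Da

44770 Da


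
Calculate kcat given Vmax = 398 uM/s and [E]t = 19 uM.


kcat = Vmax / [E]t
kcat = 398 / 19
kcat = 20.9474 s^-1

20.9474 s^-1


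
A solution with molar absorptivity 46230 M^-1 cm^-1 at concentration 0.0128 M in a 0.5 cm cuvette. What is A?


A = epsilon * c * l
A = 46230 * 0.0128 * 0.5
A = 295.872

295.872


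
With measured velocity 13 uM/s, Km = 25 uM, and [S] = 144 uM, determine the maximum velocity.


Vmax = v * (Km + [S]) / [S]
Vmax = 13 * (25 + 144) / 144
Vmax = 15.2569 uM/s

15.2569 uM/s


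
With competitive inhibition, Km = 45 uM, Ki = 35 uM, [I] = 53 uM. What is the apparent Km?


Km_app = Km * (1 + [I]/Ki)
Km_app = 45 * (1 + 53/35)
Km_app = 113.1429 uM

113.1429 uM


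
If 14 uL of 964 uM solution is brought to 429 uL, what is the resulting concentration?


C2 = C1 * V1 / V2
C2 = 964 * 14 / 429
C2 = 31.4592 uM

31.4592 uM


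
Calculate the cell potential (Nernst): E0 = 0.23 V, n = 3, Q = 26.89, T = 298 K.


E = E0 - (RT/nF) * ln(Q)
E = 0.23 - (8.314 * 298 / (3 * 96485)) * ln(26.89)
E = 0.2018 V

0.2018 V


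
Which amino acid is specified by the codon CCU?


Standard genetic code lookup.
Codon CCU -> Pro

Pro


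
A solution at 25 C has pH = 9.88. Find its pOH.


pOH = 14 - pH
pOH = 14 - 9.88
pOH = 4.12

4.12


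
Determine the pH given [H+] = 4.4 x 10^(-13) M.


pH = -log10([H+])
pH = -log10(4.4 x 10^(-13))
pH = 12.3565

12.3565


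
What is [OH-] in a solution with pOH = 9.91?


[OH-] = 10^(-pOH)
[OH-] = 10^(-9.91)
[OH-] = 1.230e-10 M

1.230e-10 M


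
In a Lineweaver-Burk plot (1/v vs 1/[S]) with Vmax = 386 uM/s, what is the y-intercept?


y-intercept = 1/Vmax
= 1/386
= 0.0026 s/uM

0.0026 s/uM


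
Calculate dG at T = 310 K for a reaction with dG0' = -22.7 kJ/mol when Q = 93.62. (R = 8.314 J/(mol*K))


dG = dG0' + RT * ln(Q) / 1000
dG = -22.7 + 8.314 * 310 * ln(93.62) / 1000
dG = -11.0008 kJ/mol

-11.0008 kJ/mol


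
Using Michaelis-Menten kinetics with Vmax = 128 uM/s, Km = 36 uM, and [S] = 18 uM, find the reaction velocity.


v = Vmax * [S] / (Km + [S])
v = 128 * 18 / (36 + 18)
v = 42.6667 uM/s

42.6667 uM/s


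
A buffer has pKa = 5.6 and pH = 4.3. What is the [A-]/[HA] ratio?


[A-]/[HA] = 10^(pH - pKa)
= 10^(4.3 - 5.6)
= 0.0501

0.0501


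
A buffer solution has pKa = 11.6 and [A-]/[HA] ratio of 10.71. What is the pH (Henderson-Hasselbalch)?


pH = pKa + log10([A-]/[HA])
pH = 11.6 + log10(10.71)
pH = 12.6298

12.6298


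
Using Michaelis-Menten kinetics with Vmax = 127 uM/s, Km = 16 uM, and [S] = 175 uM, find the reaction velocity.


v = Vmax * [S] / (Km + [S])
v = 127 * 175 / (16 + 175)
v = 116.3613 uM/s

116.3613 uM/s


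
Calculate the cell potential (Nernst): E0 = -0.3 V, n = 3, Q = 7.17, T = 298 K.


E = E0 - (RT/nF) * ln(Q)
E = -0.3 - (8.314 * 298 / (3 * 96485)) * ln(7.17)
E = -0.3169 V

-0.3169 V


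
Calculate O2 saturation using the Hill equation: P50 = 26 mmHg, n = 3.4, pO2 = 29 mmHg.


Y = pO2^n / (P50^n + pO2^n)
Y = 29^3.4 / (26^3.4 + 29^3.4)
Y = 59.18%

59.18%


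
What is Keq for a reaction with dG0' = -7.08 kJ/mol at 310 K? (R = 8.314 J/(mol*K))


Keq = exp(-dG0 * 1000 / (R * T))
Keq = exp(-(-7.08) * 1000 / (8.314 * 310))
Keq = 15.5961

15.5961


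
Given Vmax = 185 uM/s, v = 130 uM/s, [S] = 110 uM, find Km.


Km = [S] * (Vmax - v) / v
Km = 110 * (185 - 130) / 130
Km = 46.5385 uM

46.5385 uM


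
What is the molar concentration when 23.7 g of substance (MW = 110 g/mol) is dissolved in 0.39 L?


C = (mass / MW) / volume
C = (23.7 / 110) / 0.39
C = 0.5524 M

0.5524 M


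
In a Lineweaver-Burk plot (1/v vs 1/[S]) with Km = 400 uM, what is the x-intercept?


x-intercept = -1/Km
= -1/400
= -0.0025 1/uM

-0.0025 1/uM


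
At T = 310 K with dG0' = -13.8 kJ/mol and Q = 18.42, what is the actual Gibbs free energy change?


dG = dG0' + RT * ln(Q) / 1000
dG = -13.8 + 8.314 * 310 * ln(18.42) / 1000
dG = -6.2911 kJ/mol

-6.2911 kJ/mol


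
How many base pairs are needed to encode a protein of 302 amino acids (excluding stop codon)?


Each amino acid = 1 codon = 3 bp
bp = 302 * 3 = 906 bp

906 bp


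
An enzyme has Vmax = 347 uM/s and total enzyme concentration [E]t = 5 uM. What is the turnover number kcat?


kcat = Vmax / [E]t
kcat = 347 / 5
kcat = 69.4 s^-1

69.4 s^-1


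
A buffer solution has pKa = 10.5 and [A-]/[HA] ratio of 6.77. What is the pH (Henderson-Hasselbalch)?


pH = pKa + log10([A-]/[HA])
pH = 10.5 + log10(6.77)
pH = 11.3306

11.3306


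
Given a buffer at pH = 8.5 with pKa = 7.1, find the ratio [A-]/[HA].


[A-]/[HA] = 10^(pH - pKa)
= 10^(8.5 - 7.1)
= 25.1189

25.1189


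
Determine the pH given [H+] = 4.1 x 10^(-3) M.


pH = -log10([H+])
pH = -log10(4.1 x 10^(-3))
pH = 2.3872

2.3872


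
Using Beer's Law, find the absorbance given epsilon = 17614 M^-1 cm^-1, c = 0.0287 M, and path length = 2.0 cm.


A = epsilon * c * l
A = 17614 * 0.0287 * 2.0
A = 1011.0436

1011.0436


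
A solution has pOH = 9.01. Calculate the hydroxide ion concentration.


[OH-] = 10^(-pOH)
[OH-] = 10^(-9.01)
[OH-] = 9.772e-10 M

9.772e-10 M


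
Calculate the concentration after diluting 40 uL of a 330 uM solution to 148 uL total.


C2 = C1 * V1 / V2
C2 = 330 * 40 / 148
C2 = 89.1892 uM

89.1892 uM


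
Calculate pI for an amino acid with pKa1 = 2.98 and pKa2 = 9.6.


pI = (pKa1 + pKa2) / 2
pI = (2.98 + 9.6) / 2
pI = 6.29

6.29


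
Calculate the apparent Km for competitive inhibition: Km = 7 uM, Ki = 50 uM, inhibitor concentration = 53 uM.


Km_app = Km * (1 + [I]/Ki)
Km_app = 7 * (1 + 53/50)
Km_app = 14.42 uM

14.42 uM


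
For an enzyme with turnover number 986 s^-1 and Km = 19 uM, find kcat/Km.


Catalytic efficiency = kcat / Km
= 986 / 19
= 51.8947 uM^-1*s^-1

51.8947 uM^-1*s^-1


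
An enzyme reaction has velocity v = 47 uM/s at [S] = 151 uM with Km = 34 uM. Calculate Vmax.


Vmax = v * (Km + [S]) / [S]
Vmax = 47 * (34 + 151) / 151
Vmax = 57.5828 uM/s

57.5828 uM/s


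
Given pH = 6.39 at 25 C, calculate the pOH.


pOH = 14 - pH
pOH = 14 - 6.39
pOH = 7.61

7.61


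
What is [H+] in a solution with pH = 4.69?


[H+] = 10^(-pH)
[H+] = 10^(-4.69)
[H+] = 2.042e-05 M

2.042e-05 M


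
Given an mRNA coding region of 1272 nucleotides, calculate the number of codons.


codons = nucleotides / 3
codons = 1272 / 3 = 424

424


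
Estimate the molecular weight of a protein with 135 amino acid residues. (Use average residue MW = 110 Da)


MW = n_residues * 110 Da
MW = 135 * 110
MW = 14850 Da

14850 Da


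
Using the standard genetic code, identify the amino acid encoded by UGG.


Standard genetic code lookup.
Codon UGG -> Trp

Trp


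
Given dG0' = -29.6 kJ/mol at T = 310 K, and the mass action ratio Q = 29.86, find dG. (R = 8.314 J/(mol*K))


dG = dG0' + RT * ln(Q) / 1000
dG = -29.6 + 8.314 * 310 * ln(29.86) / 1000
dG = -20.846 kJ/mol

-20.846 kJ/mol


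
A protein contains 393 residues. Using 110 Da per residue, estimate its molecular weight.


MW = n_residues * 110 Da
MW = 393 * 110
MW = 43230 Da

43230 Da


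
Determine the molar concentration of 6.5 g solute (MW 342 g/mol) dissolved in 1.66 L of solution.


C = (mass / MW) / volume
C = (6.5 / 342) / 1.66
C = 0.0114 M

0.0114 M


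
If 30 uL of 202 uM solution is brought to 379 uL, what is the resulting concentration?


C2 = C1 * V1 / V2
C2 = 202 * 30 / 379
C2 = 15.9894 uM

15.9894 uM


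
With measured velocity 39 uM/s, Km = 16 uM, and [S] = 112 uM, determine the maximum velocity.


Vmax = v * (Km + [S]) / [S]
Vmax = 39 * (16 + 112) / 112
Vmax = 44.5714 uM/s

44.5714 uM/s


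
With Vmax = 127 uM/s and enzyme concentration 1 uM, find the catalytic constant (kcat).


kcat = Vmax / [E]t
kcat = 127 / 1
kcat = 127.0 s^-1

127.0 s^-1


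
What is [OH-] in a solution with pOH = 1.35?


[OH-] = 10^(-pOH)
[OH-] = 10^(-1.35)
[OH-] = 0.0447 M

0.0447 M


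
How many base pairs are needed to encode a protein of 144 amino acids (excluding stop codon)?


Each amino acid = 1 codon = 3 bp
bp = 144 * 3 = 432 bp

432 bp


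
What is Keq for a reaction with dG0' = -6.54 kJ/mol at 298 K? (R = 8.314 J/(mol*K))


Keq = exp(-dG0 * 1000 / (R * T))
Keq = exp(-(-6.54) * 1000 / (8.314 * 298))
Keq = 14.0087

14.0087
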